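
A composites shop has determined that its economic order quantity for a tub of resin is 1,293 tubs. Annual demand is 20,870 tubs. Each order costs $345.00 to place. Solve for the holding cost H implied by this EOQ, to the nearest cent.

H ≈ $8.61

Squaring Q* = √(2DS/H) gives Q*² = 2DS/H.
From Q* = √(2DS/H): H = 2DS / Q*² = 2 × 20,870 × 345 / 1,293² = 8.6134.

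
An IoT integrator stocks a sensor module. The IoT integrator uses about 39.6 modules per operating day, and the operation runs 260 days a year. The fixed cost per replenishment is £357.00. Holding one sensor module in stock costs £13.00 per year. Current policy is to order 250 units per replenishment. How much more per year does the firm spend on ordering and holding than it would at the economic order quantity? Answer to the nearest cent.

Extra cost ≈ £6,551.83 per year

Annual demand D = 39.6 × 260 = 10,296.
EOQ = √(2DS/H) = √(2 × 10,296 × 357 / 13) ≈ 751.99.
Cost at Q* = (D/Q*)S + (Q*/2)H = √(2DSH) ≈ £9,775.86.
Cost at Q = 250: (10,296/250)×357 + (250/2)×13 = £14,702.69 + £1,625.00 = £16,327.69.
Excess = £16,327.69 − £9,775.86 = £6,551.83.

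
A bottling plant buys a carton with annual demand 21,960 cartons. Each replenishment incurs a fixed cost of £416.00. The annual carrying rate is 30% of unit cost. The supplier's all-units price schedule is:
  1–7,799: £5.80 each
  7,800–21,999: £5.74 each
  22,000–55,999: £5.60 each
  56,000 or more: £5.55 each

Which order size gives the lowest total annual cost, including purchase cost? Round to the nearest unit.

Q* ≈ 3,240 cartons

Holding cost per unit per year at price C is H = 0.30·C.
Evaluate total cost at each tier's feasible EOQ or, if the EOQ is below the tier, at the tier's minimum quantity.
EOQ at £5.80 = 3240.4 (feasible in tier 1): TC = 21,960×£5.80 + (21,960/3240.4)×416 + (3240.4/2)×0.30×£5.80 = £133,006.36.
EOQ at £5.74 = 3257.3 < 7800, so use break Q=7800: TC = 21,960×£5.74 + (21,960/7800.0)×416 + (7800.0/2)×0.30×£5.74 = £133,937.40.
EOQ at £5.60 = 3297.8 < 22000, so use break Q=22000: TC = 21,960×£5.60 + (21,960/22000.0)×416 + (22000.0/2)×0.30×£5.60 = £141,871.24.
EOQ at £5.55 = 3312.6 < 56000, so use break Q=56000: TC = 21,960×£5.55 + (21,960/56000.0)×416 + (56000.0/2)×0.30×£5.55 = £168,661.13.
Lowest total cost is £133,006.36 at Q = 3240.4.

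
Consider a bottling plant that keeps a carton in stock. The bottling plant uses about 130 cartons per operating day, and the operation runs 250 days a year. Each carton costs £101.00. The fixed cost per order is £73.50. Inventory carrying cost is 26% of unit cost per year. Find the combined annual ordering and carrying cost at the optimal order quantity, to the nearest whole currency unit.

Annual demand D = 130 × 250 = 32,500.
Holding cost H = 0.26 × £101.00 = £26.2600 per unit per year.
EOQ = √(2DS/H) = √(2 × 32,500 × 73.5 / 26.26) ≈ 426.53.
At the optimum the two cost components are equal, so total cost = 2·(Q*/2)H = Q*·H.
Minimum total = √(2DSH) = √(2 × 32,500 × 73.5 × 26.26) ≈ 11200.766.

TC* ≈ £11,201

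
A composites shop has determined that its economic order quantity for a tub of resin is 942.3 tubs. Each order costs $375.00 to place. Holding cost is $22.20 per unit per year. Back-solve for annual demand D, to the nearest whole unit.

The basic EOQ model gives Q* = √(2DS/H); rearrange for the unknown.
From Q* = √(2DS/H): D = Q*²H / (2S) = 942.3² × 22.2 / (2 × 375) = 26282.707.

D ≈ 26,283 tubs per year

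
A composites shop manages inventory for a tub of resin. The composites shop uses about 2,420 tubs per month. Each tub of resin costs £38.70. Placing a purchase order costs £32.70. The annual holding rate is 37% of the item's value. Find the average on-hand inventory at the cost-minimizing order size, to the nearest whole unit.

Average inventory ≈ 182 tubs

Annual demand D = 2,420 × 12 = 29,040.
Holding cost H = 0.37 × £38.70 = £14.3190 per unit per year.
The optimal lot size = √(2DS/H) = √(2 × 29,040 × 32.7 / 14.319) ≈ 364.19.
Average inventory = Q*/2 ≈ 364.19 / 2 = 182.096.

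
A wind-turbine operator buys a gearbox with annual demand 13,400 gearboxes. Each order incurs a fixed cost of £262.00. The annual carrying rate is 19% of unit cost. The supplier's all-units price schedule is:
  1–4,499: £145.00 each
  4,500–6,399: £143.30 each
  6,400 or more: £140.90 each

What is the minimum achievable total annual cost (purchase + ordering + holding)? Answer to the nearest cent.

Holding cost per unit per year at price C is H = 0.19·C.
For each price level, check whether its EOQ is feasible; otherwise the best quantity at that price is the breakpoint.
EOQ at £145.00 = 504.8 (feasible in tier 1): TC = 13,400×£145.00 + (13,400/504.8)×262 + (504.8/2)×0.19×£145.00 = £1,956,908.45.
EOQ at £143.30 = 507.8 < 4500, so use break Q=4500: TC = 13,400×£143.30 + (13,400/4500.0)×262 + (4500.0/2)×0.19×£143.30 = £1,982,260.93.
EOQ at £140.90 = 512.1 < 6400, so use break Q=6400: TC = 13,400×£140.90 + (13,400/6400.0)×262 + (6400.0/2)×0.19×£140.90 = £1,974,275.76.
Lowest total cost among the candidates is at Q = 504.8.

TC* ≈ £1,956,908.45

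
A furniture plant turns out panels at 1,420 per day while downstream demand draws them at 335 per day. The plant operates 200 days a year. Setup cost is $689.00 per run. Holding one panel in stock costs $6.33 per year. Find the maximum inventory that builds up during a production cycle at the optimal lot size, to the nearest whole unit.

I_max ≈ 3,338 panels

Annual demand D = 335 × 200 = 67,000.
Production build-up factor (1 − d/p) = 1 − 335/1,420 = 0.7641.
Q* = √(2DS / (H(1 − d/p))) = √(2 × 67,000 × 689 / (6.33 × 0.7641)).
= √(92,326,000 / 4.8367) ≈ 4369.075.
Maximum inventory = Q*(1 − d/p) = 4369.075 × 0.7641 ≈ 3338.342.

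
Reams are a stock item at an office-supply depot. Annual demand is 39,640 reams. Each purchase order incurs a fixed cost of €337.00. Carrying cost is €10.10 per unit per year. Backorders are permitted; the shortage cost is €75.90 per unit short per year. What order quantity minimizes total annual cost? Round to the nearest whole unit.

With planned backorders, Q* = √(2DS/H) · √((H+B)/B).
√(2DS/H) = √(2 × 39,640 × 337 / 10.1) = 1626.433.
√((H+B)/B) = √((10.1+75.9)/75.9) = 1.0645.
Q* ≈ 1731.268.

Q* ≈ 1,731 reams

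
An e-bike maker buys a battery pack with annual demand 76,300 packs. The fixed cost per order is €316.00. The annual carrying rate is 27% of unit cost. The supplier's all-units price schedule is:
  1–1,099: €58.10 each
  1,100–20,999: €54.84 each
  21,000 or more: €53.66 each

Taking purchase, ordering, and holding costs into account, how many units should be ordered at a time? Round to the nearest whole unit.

Holding cost per unit per year at price C is H = 0.27·C.
Candidates are each tier's EOQ (if it falls in that tier) and each price-break quantity.
Tier 1 (€58.10): EOQ = 1753.3 exceeds tier's upper bound 1099, so this tier is dominated.
EOQ at €54.84 = 1804.6 (feasible in tier 2): TC = 76,300×€54.84 + (76,300/1804.6)×316 + (1804.6/2)×0.27×€54.84 = €4,211,012.92.
EOQ at €53.66 = 1824.4 < 21000, so use break Q=21000: TC = 76,300×€53.66 + (76,300/21000.0)×316 + (21000.0/2)×0.27×€53.66 = €4,247,532.23.
Lowest total cost is €4,211,012.92 at Q = 1804.6.

Q* ≈ 1,805 packs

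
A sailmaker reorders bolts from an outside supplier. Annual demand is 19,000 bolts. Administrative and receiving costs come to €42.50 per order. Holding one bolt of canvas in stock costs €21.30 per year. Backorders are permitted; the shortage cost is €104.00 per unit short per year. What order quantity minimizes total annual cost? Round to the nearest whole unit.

Q* ≈ 302 bolts

With planned backorders, Q* = √(2DS/H) · √((H+B)/B).
√(2DS/H) = √(2 × 19,000 × 42.5 / 21.3) = 275.357.
√((H+B)/B) = √((21.3+104)/104) = 1.0976.
Q* ≈ 302.242.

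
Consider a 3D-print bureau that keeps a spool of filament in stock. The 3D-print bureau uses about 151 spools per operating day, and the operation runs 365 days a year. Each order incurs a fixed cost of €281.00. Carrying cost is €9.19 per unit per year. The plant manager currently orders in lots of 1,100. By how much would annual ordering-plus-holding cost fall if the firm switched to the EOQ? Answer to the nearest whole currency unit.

Extra cost ≈ €2,262 per year

Annual demand D = 151 × 365 = 55,115.
EOQ = √(2DS/H) = √(2 × 55,115 × 281 / 9.19) ≈ 1835.88.
Cost at Q* = (D/Q*)S + (Q*/2)H = √(2DSH) ≈ €16,871.78.
Cost at Q = 1,100: (55,115/1,100)×281 + (1,100/2)×9.19 = €14,079.38 + €5,054.50 = €19,133.88.
Excess = €19,133.88 − €16,871.78 = €2,262.10.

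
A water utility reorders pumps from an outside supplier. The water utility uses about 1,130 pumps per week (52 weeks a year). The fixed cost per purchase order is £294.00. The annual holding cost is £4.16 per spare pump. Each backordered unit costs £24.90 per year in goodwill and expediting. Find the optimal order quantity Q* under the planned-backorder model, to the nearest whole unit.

Q* ≈ 3,113 pumps

Annual demand D = 1,130 × 52 = 58,760.
With planned backorders, Q* = √(2DS/H) · √((H+B)/B).
√(2DS/H) = √(2 × 58,760 × 294 / 4.16) = 2881.926.
√((H+B)/B) = √((4.16+24.9)/24.9) = 1.0803.
Q* ≈ 3113.372.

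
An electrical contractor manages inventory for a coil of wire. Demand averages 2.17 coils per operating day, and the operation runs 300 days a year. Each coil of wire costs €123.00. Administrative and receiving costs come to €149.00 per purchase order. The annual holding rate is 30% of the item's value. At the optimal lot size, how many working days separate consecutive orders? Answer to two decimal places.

T ≈ 33.41 days

Annual demand D = 2.17 × 300 = 651.
Holding cost H = 0.30 × €123.00 = €36.9000 per unit per year.
Q* = √(2DS/H) = √(2 × 651 × 149 / 36.9) ≈ 72.51.
Cycle time = Q*/D × 300 = 72.51 / 651 × 300 ≈ 33.414 days.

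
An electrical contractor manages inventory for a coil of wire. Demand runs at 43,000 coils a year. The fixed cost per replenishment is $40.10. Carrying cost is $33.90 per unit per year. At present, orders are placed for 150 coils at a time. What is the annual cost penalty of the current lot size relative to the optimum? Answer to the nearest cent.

Extra cost ≈ $3,225.45 per year

EOQ = √(2DS/H) = √(2 × 43,000 × 40.1 / 33.9) ≈ 318.95.
Cost at Q* = (D/Q*)S + (Q*/2)H = √(2DSH) ≈ $10,812.38.
Cost at Q = 150: (43,000/150)×40.1 + (150/2)×33.9 = $11,495.33 + $2,542.50 = $14,037.83.
Excess = $14,037.83 − $10,812.38 = $3,225.45.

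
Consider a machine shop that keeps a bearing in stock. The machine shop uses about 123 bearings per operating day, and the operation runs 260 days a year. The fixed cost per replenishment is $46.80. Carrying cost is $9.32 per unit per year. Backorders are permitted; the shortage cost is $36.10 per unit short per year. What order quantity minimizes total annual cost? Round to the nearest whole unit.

Q* ≈ 636 bearings

Annual demand D = 123 × 260 = 31,980.
With planned backorders, Q* = √(2DS/H) · √((H+B)/B).
√(2DS/H) = √(2 × 31,980 × 46.8 / 9.32) = 566.721.
√((H+B)/B) = √((9.32+36.1)/36.1) = 1.1217.
Q* ≈ 635.681.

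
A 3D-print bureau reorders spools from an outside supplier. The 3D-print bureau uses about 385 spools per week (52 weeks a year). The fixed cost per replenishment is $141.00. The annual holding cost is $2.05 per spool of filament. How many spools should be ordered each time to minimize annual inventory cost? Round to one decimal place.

Annual demand D = 385 × 52 = 20,020.
EOQ = √(2DS / H) = √(2 × 20,020 × 141 / 2.05).
= √(5,645,640 / 2.05) = √2,753,970.7317 ≈ 1659.509.

Q* ≈ 1,659.5 spools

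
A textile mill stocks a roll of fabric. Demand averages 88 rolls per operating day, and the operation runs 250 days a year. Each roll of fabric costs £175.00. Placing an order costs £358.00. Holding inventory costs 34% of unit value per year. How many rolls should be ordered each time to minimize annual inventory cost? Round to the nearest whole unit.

Annual demand D = 88 × 250 = 22,000.
Holding cost H = 0.34 × £175.00 = £59.5000 per unit per year.
EOQ = √(2DS / H) = √(2 × 22,000 × 358 / 59.5).
= √(15,752,000 / 59.5) = √264,739.4958 ≈ 514.528.

Q* ≈ 515 rolls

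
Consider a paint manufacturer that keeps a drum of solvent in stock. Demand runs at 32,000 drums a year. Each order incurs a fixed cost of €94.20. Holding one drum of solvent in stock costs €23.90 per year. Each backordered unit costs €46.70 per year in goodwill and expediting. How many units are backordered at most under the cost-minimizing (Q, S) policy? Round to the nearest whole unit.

S* ≈ 209 drums

With planned backorders, Q* = √(2DS/H) · √((H+B)/B).
√(2DS/H) = √(2 × 32,000 × 94.2 / 23.9) = 502.246.
√((H+B)/B) = √((23.9+46.7)/46.7) = 1.2295.
Q* ≈ 617.533.
S* = Q* · H/(H+B) = 617.533 × 23.9/70.6 ≈ 209.052.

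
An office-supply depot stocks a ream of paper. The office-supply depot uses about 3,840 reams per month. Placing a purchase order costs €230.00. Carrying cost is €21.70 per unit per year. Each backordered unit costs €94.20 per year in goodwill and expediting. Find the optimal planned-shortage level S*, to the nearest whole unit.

S* ≈ 205 reams

Annual demand D = 3,840 × 12 = 46,080.
With planned backorders, Q* = √(2DS/H) · √((H+B)/B).
√(2DS/H) = √(2 × 46,080 × 230 / 21.7) = 988.338.
√((H+B)/B) = √((21.7+94.2)/94.2) = 1.1092.
Q* ≈ 1096.280.
S* = Q* · H/(H+B) = 1096.280 × 21.7/115.9 ≈ 205.257.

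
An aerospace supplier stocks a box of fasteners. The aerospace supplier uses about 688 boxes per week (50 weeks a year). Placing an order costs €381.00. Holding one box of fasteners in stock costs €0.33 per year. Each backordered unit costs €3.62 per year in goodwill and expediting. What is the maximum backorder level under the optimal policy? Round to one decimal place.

S* ≈ 777.8 boxes

Annual demand D = 688 × 50 = 34,400.
With planned backorders, Q* = √(2DS/H) · √((H+B)/B).
√(2DS/H) = √(2 × 34,400 × 381 / 0.33) = 8912.504.
√((H+B)/B) = √((0.33+3.62)/3.62) = 1.0446.
Q* ≈ 9309.878.
S* = Q* · H/(H+B) = 9309.878 × 0.33/3.95 ≈ 777.787.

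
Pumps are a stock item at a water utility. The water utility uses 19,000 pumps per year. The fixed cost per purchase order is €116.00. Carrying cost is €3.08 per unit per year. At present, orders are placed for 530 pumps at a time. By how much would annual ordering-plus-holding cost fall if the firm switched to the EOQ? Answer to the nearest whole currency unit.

EOQ = √(2DS/H) = √(2 × 19,000 × 116 / 3.08) ≈ 1196.31.
Cost at Q* = (D/Q*)S + (Q*/2)H = √(2DSH) ≈ €3,684.65.
Cost at Q = 530: (19,000/530)×116 + (530/2)×3.08 = €4,158.49 + €816.20 = €4,974.69.
Excess = €4,974.69 − €3,684.65 = €1,290.04.

Extra cost ≈ €1,290 per year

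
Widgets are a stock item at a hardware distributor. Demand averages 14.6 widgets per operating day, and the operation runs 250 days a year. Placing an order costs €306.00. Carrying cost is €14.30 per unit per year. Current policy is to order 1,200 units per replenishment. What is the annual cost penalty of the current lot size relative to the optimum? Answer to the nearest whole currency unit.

Extra cost ≈ €3,859 per year

Annual demand D = 14.6 × 250 = 3,650.
EOQ = √(2DS/H) = √(2 × 3,650 × 306 / 14.3) ≈ 395.23.
Cost at Q* = (D/Q*)S + (Q*/2)H = √(2DSH) ≈ €5,651.84.
Cost at Q = 1,200: (3,650/1,200)×306 + (1,200/2)×14.3 = €930.75 + €8,580.00 = €9,510.75.
Excess = €9,510.75 − €5,651.84 = €3,858.91.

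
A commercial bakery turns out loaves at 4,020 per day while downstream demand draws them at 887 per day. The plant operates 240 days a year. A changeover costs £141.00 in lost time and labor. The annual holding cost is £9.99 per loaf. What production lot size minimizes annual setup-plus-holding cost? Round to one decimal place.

Q* ≈ 2,776.8 loaves

Annual demand D = 887 × 240 = 212,880.
Production build-up factor (1 − d/p) = 1 − 887/4,020 = 0.7794.
Q* = √(2DS / (H(1 − d/p))) = √(2 × 212,880 × 141 / (9.99 × 0.7794)).
= √(60,032,160 / 7.7857) ≈ 2776.784.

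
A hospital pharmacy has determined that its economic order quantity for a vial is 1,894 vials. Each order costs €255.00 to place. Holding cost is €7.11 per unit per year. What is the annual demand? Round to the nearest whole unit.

Squaring Q* = √(2DS/H) gives Q*² = 2DS/H.
From Q* = √(2DS/H): D = Q*²H / (2S) = 1,894² × 7.11 / (2 × 255) = 50010.290.

D ≈ 50,010 vials per year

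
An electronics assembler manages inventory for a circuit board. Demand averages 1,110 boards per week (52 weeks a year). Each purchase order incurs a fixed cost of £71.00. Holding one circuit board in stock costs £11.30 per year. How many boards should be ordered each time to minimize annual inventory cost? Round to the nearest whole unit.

Annual demand D = 1,110 × 52 = 57,720.
EOQ = √(2DS / H) = √(2 × 57,720 × 71 / 11.3).
= √(8,196,240 / 11.3) = √725,330.9735 ≈ 851.664.

Q* ≈ 852 boards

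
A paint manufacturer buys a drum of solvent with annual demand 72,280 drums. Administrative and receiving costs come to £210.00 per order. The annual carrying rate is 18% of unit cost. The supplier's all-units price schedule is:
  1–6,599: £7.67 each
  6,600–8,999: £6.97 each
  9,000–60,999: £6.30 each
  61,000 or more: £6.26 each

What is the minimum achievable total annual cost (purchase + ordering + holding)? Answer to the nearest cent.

Holding cost per unit per year at price C is H = 0.18·C.
Candidates are each tier's EOQ (if it falls in that tier) and each price-break quantity.
EOQ at £7.67 = 4689.2 (feasible in tier 1): TC = 72,280×£7.67 + (72,280/4689.2)×210 + (4689.2/2)×0.18×£7.67 = £560,861.52.
EOQ at £6.97 = 4919.0 < 6600, so use break Q=6600: TC = 72,280×£6.97 + (72,280/6600.0)×210 + (6600.0/2)×0.18×£6.97 = £510,231.60.
EOQ at £6.30 = 5174.0 < 9000, so use break Q=9000: TC = 72,280×£6.30 + (72,280/9000.0)×210 + (9000.0/2)×0.18×£6.30 = £462,153.53.
EOQ at £6.26 = 5190.5 < 61000, so use break Q=61000: TC = 72,280×£6.26 + (72,280/61000.0)×210 + (61000.0/2)×0.18×£6.26 = £487,089.03.
Lowest total cost among the candidates is at Q = 9000.0.

TC* ≈ £462,153.53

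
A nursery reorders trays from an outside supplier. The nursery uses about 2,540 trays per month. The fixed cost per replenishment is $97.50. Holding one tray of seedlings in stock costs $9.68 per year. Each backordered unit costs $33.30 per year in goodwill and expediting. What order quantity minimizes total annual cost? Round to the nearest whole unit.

Q* ≈ 890 trays

Annual demand D = 2,540 × 12 = 30,480.
With planned backorders, Q* = √(2DS/H) · √((H+B)/B).
√(2DS/H) = √(2 × 30,480 × 97.5 / 9.68) = 783.587.
√((H+B)/B) = √((9.68+33.3)/33.3) = 1.1361.
Q* ≈ 890.222.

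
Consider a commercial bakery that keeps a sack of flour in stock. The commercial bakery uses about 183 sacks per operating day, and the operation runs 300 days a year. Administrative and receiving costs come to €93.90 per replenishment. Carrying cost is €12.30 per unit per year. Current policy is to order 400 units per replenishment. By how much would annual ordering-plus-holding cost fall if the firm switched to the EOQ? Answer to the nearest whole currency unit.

Annual demand D = 183 × 300 = 54,900.
EOQ = √(2DS/H) = √(2 × 54,900 × 93.9 / 12.3) ≈ 915.55.
Cost at Q* = (D/Q*)S + (Q*/2)H = √(2DSH) ≈ €11,261.25.
Cost at Q = 400: (54,900/400)×93.9 + (400/2)×12.3 = €12,887.78 + €2,460.00 = €15,347.78.
Excess = €15,347.78 − €11,261.25 = €4,086.53.

Extra cost ≈ €4,087 per year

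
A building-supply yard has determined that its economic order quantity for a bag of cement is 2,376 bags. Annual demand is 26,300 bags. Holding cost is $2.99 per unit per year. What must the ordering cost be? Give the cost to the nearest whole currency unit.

The basic EOQ model gives Q* = √(2DS/H); rearrange for the unknown.
From Q* = √(2DS/H): S = Q*²H / (2D) = 2,376² × 2.99 / (2 × 26,300) = 320.9064.

S ≈ $321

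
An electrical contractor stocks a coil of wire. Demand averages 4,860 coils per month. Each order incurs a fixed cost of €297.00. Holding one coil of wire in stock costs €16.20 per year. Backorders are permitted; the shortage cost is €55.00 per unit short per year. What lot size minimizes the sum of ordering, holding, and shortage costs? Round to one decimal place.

Q* ≈ 1,663.8 coils

Annual demand D = 4,860 × 12 = 58,320.
With planned backorders, Q* = √(2DS/H) · √((H+B)/B).
√(2DS/H) = √(2 × 58,320 × 297 / 16.2) = 1462.327.
√((H+B)/B) = √((16.2+55)/55) = 1.1378.
Q* ≈ 1663.808.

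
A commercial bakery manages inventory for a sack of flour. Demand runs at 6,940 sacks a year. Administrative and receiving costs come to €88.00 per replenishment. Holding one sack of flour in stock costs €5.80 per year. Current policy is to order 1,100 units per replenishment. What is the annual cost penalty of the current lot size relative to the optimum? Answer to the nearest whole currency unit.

EOQ = √(2DS/H) = √(2 × 6,940 × 88 / 5.8) ≈ 458.90.
Cost at Q* = (D/Q*)S + (Q*/2)H = √(2DSH) ≈ €2,661.64.
Cost at Q = 1,100: (6,940/1,100)×88 + (1,100/2)×5.8 = €555.20 + €3,190.00 = €3,745.20.
Excess = €3,745.20 − €2,661.64 = €1,083.56.

Extra cost ≈ €1,084 per year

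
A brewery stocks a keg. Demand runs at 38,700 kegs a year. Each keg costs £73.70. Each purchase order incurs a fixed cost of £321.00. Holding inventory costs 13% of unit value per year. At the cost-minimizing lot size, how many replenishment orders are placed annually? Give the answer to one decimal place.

Holding cost H = 0.13 × £73.70 = £9.5810 per unit per year.
Q* = √(2DS/H) = √(2 × 38,700 × 321 / 9.581) ≈ 1610.34.
Orders per year = D / Q* = 38,700 / 1610.34 ≈ 24.032.

N ≈ 24.0 orders per year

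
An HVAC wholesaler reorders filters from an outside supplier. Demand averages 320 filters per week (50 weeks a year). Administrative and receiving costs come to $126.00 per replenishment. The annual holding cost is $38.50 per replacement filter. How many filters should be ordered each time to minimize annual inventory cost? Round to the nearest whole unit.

Q* ≈ 324 filters

Annual demand D = 320 × 50 = 16,000.
EOQ = √(2DS / H) = √(2 × 16,000 × 126 / 38.5).
= √(4,032,000 / 38.5) = √104,727.2727 ≈ 323.616.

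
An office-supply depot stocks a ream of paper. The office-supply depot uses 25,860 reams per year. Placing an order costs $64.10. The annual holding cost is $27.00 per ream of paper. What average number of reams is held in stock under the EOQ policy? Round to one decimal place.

Average inventory ≈ 175.2 reams

EOQ = √(2DS/H) = √(2 × 25,860 × 64.1 / 27) ≈ 350.41.
Average inventory = Q*/2 ≈ 350.41 / 2 = 175.205.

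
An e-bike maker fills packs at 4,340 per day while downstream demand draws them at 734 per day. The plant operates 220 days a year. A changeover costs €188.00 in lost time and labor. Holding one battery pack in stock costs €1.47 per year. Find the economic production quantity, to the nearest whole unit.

Q* ≈ 7,051 packs

Annual demand D = 734 × 220 = 161,480.
Production build-up factor (1 − d/p) = 1 − 734/4,340 = 0.8309.
Q* = √(2DS / (H(1 − d/p))) = √(2 × 161,480 × 188 / (1.47 × 0.8309)).
= √(60,716,480 / 1.2214) ≈ 7050.609.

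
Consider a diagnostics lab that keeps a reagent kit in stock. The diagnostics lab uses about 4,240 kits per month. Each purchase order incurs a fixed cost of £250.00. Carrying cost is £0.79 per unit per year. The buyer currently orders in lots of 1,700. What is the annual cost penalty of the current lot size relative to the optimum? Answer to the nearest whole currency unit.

Extra cost ≈ £3,671 per year

Annual demand D = 4,240 × 12 = 50,880.
EOQ = √(2DS/H) = √(2 × 50,880 × 250 / 0.79) ≈ 5674.73.
Cost at Q* = (D/Q*)S + (Q*/2)H = √(2DSH) ≈ £4,483.03.
Cost at Q = 1,700: (50,880/1,700)×250 + (1,700/2)×0.79 = £7,482.35 + £671.50 = £8,153.85.
Excess = £8,153.85 − £4,483.03 = £3,670.82.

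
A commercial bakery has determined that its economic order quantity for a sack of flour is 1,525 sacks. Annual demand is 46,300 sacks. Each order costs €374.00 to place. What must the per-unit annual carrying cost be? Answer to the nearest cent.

H ≈ €14.89

Invert the EOQ relation Q*² = 2DS/H.
From Q* = √(2DS/H): H = 2DS / Q*² = 2 × 46,300 × 374 / 1,525² = 14.8917.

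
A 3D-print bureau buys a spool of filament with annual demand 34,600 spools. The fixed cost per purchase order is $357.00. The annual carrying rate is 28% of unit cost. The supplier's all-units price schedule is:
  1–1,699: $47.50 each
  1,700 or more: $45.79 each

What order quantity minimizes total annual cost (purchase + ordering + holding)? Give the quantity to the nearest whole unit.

Q* ≈ 1,700 spools

Holding cost per unit per year at price C is H = 0.28·C.
For each price level, check whether its EOQ is feasible; otherwise the best quantity at that price is the breakpoint.
EOQ at $47.50 = 1362.9 (feasible in tier 1): TC = 34,600×$47.50 + (34,600/1362.9)×357 + (1362.9/2)×0.28×$47.50 = $1,661,626.46.
EOQ at $45.79 = 1388.1 < 1700, so use break Q=1700: TC = 34,600×$45.79 + (34,600/1700.0)×357 + (1700.0/2)×0.28×$45.79 = $1,602,498.02.
Lowest total cost is $1,602,498.02 at Q = 1700.0.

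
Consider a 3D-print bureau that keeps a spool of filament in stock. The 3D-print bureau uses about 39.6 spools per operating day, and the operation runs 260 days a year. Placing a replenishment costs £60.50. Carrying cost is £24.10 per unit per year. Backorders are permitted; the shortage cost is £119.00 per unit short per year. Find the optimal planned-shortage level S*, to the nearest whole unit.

Annual demand D = 39.6 × 260 = 10,296.
With planned backorders, Q* = √(2DS/H) · √((H+B)/B).
√(2DS/H) = √(2 × 10,296 × 60.5 / 24.1) = 227.362.
√((H+B)/B) = √((24.1+119)/119) = 1.0966.
Q* ≈ 249.324.
S* = Q* · H/(H+B) = 249.324 × 24.1/143.1 ≈ 41.990.

S* ≈ 42 spools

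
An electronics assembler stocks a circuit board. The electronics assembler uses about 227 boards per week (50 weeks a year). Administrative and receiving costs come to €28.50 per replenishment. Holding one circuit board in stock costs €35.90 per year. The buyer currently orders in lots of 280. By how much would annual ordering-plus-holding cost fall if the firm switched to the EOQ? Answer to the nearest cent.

Annual demand D = 227 × 50 = 11,350.
EOQ = √(2DS/H) = √(2 × 11,350 × 28.5 / 35.9) ≈ 134.24.
Cost at Q* = (D/Q*)S + (Q*/2)H = √(2DSH) ≈ €4,819.28.
Cost at Q = 280: (11,350/280)×28.5 + (280/2)×35.9 = €1,155.27 + €5,026.00 = €6,181.27.
Excess = €6,181.27 − €4,819.28 = €1,361.98.

Extra cost ≈ €1,361.98 per year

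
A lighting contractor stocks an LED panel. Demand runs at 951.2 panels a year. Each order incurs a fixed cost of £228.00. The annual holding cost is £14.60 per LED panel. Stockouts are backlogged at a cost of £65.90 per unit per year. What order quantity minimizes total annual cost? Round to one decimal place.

Q* ≈ 190.5 panels

With planned backorders, Q* = √(2DS/H) · √((H+B)/B).
√(2DS/H) = √(2 × 951.2 × 228 / 14.6) = 172.362.
√((H+B)/B) = √((14.6+65.9)/65.9) = 1.1052.
Q* ≈ 190.501.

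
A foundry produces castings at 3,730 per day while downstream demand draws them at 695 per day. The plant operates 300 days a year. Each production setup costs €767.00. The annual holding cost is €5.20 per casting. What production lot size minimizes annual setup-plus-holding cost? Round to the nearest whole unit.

Q* ≈ 8,694 castings

Annual demand D = 695 × 300 = 208,500.
Production build-up factor (1 − d/p) = 1 − 695/3,730 = 0.8137.
Q* = √(2DS / (H(1 − d/p))) = √(2 × 208,500 × 767 / (5.2 × 0.8137)).
= √(319,839,000 / 4.2311) ≈ 8694.390.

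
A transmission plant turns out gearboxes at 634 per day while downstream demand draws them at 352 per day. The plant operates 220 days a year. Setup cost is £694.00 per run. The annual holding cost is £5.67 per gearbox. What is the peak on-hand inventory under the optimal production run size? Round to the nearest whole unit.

Annual demand D = 352 × 220 = 77,440.
Production build-up factor (1 − d/p) = 1 − 352/634 = 0.4448.
Q* = √(2DS / (H(1 − d/p))) = √(2 × 77,440 × 694 / (5.67 × 0.4448)).
= √(107,486,720 / 2.522) ≈ 6528.388.
Maximum inventory = Q*(1 − d/p) = 6528.388 × 0.4448 ≈ 2903.794.

I_max ≈ 2,904 gearboxes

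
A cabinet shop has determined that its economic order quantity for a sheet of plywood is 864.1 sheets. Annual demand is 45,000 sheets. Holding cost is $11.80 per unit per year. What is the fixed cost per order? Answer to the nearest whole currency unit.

The basic EOQ model gives Q* = √(2DS/H); rearrange for the unknown.
From Q* = √(2DS/H): S = Q*²H / (2D) = 864.1² × 11.8 / (2 × 45,000) = 97.8966.

S ≈ $98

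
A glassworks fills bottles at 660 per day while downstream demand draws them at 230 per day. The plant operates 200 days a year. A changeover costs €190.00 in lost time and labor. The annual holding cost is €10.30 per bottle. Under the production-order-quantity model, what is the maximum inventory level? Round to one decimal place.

Annual demand D = 230 × 200 = 46,000.
Production build-up factor (1 − d/p) = 1 − 230/660 = 0.6515.
Q* = √(2DS / (H(1 − d/p))) = √(2 × 46,000 × 190 / (10.3 × 0.6515)).
= √(17,480,000 / 6.7106) ≈ 1613.949.
Maximum inventory = Q*(1 − d/p) = 1613.949 × 0.6515 ≈ 1051.512.

I_max ≈ 1,051.5 bottles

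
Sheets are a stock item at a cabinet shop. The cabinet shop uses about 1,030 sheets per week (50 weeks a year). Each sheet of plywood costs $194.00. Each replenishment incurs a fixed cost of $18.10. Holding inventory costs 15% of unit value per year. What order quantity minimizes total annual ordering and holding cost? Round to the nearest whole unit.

Annual demand D = 1,030 × 50 = 51,500.
Holding cost H = 0.15 × $194.00 = $29.1000 per unit per year.
EOQ = √(2DS / H) = √(2 × 51,500 × 18.1 / 29.1).
= √(1,864,300 / 29.1) = √64,065.2921 ≈ 253.111.

Q* ≈ 253 sheets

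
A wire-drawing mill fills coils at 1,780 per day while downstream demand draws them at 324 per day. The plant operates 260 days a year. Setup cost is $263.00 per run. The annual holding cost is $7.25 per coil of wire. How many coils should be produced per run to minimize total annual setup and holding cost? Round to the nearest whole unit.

Annual demand D = 324 × 260 = 84,240.
Production build-up factor (1 − d/p) = 1 − 324/1,780 = 0.8180.
Q* = √(2DS / (H(1 − d/p))) = √(2 × 84,240 × 263 / (7.25 × 0.8180)).
= √(44,310,240 / 5.9303) ≈ 2733.458.

Q* ≈ 2,733 coils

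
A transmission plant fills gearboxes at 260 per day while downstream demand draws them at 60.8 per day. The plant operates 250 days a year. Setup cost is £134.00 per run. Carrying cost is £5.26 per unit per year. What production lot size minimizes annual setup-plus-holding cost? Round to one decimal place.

Annual demand D = 60.8 × 250 = 15,200.
Production build-up factor (1 − d/p) = 1 − 60.8/260 = 0.7662.
Q* = √(2DS / (H(1 − d/p))) = √(2 × 15,200 × 134 / (5.26 × 0.7662)).
= √(4,073,600 / 4.03) ≈ 1005.399.

Q* ≈ 1,005.4 gearboxes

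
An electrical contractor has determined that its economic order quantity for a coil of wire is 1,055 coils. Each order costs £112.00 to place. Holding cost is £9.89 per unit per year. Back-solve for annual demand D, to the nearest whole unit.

D ≈ 49,142 coils per year

Invert the EOQ relation Q*² = 2DS/H.
From Q* = √(2DS/H): D = Q*²H / (2S) = 1,055² × 9.89 / (2 × 112) = 49142.041.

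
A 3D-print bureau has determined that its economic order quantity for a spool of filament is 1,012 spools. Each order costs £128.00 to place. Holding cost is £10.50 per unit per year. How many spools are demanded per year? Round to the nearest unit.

Invert the EOQ relation Q*² = 2DS/H.
From Q* = √(2DS/H): D = Q*²H / (2S) = 1,012² × 10.5 / (2 × 128) = 42005.906.

D ≈ 42,006 spools per year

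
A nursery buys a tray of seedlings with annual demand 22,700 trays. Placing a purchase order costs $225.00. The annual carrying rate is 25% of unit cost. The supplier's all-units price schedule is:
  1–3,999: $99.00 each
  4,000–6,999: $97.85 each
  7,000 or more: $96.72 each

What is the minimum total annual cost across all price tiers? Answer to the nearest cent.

TC* ≈ $2,263,200.35

Holding cost per unit per year at price C is H = 0.25·C.
Evaluate total cost at each tier's feasible EOQ or, if the EOQ is below the tier, at the tier's minimum quantity.
EOQ at $99.00 = 642.4 (feasible in tier 1): TC = 22,700×$99.00 + (22,700/642.4)×225 + (642.4/2)×0.25×$99.00 = $2,263,200.35.
EOQ at $97.85 = 646.2 < 4000, so use break Q=4000: TC = 22,700×$97.85 + (22,700/4000.0)×225 + (4000.0/2)×0.25×$97.85 = $2,271,396.88.
EOQ at $96.72 = 650.0 < 7000, so use break Q=7000: TC = 22,700×$96.72 + (22,700/7000.0)×225 + (7000.0/2)×0.25×$96.72 = $2,280,903.64.
Lowest total cost among the candidates is at Q = 642.4.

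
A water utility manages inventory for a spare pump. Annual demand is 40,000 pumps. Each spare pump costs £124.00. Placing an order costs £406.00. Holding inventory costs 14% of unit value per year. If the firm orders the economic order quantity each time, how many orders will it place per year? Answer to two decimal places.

N ≈ 29.24 orders per year

Holding cost H = 0.14 × £124.00 = £17.3600 per unit per year.
The optimal lot size = √(2DS/H) = √(2 × 40,000 × 406 / 17.36) ≈ 1367.83.
Orders per year = D / Q* = 40,000 / 1367.83 ≈ 29.243.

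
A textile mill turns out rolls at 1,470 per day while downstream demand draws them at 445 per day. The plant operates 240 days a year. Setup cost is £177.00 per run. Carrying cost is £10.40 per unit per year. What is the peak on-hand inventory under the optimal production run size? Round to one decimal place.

Annual demand D = 445 × 240 = 106,800.
Production build-up factor (1 − d/p) = 1 − 445/1,470 = 0.6973.
Q* = √(2DS / (H(1 − d/p))) = √(2 × 106,800 × 177 / (10.4 × 0.6973)).
= √(37,807,200 / 7.2517) ≈ 2283.323.
Maximum inventory = Q*(1 − d/p) = 2283.323 × 0.6973 ≈ 1592.113.

I_max ≈ 1,592.1 rolls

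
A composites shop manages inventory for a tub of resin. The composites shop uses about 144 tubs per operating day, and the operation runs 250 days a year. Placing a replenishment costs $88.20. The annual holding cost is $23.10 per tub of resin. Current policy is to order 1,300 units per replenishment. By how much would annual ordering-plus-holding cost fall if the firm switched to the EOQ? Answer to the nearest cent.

Extra cost ≈ $5,345.72 per year

Annual demand D = 144 × 250 = 36,000.
EOQ = √(2DS/H) = √(2 × 36,000 × 88.2 / 23.1) ≈ 524.32.
Cost at Q* = (D/Q*)S + (Q*/2)H = √(2DSH) ≈ $12,111.74.
Cost at Q = 1,300: (36,000/1,300)×88.2 + (1,300/2)×23.1 = $2,442.46 + $15,015.00 = $17,457.46.
Excess = $17,457.46 − $12,111.74 = $5,345.72.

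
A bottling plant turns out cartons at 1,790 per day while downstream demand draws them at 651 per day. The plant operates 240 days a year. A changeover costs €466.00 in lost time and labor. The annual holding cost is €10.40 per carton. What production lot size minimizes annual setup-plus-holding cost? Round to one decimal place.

Annual demand D = 651 × 240 = 156,240.
Production build-up factor (1 − d/p) = 1 − 651/1,790 = 0.6363.
Q* = √(2DS / (H(1 − d/p))) = √(2 × 156,240 × 466 / (10.4 × 0.6363)).
= √(145,615,680 / 6.6177) ≈ 4690.856.

Q* ≈ 4,690.9 cartons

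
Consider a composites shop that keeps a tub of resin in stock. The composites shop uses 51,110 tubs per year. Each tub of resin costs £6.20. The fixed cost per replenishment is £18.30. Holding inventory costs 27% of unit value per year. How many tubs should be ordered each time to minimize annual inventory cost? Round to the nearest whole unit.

Q* ≈ 1,057 tubs

Holding cost H = 0.27 × £6.20 = £1.6740 per unit per year.
EOQ = √(2DS / H) = √(2 × 51,110 × 18.3 / 1.674).
= √(1,870,626 / 1.674) = √1,117,458.7814 ≈ 1057.099.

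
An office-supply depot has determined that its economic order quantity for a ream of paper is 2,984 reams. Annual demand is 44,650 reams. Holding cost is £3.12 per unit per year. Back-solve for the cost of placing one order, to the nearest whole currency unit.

The basic EOQ model gives Q* = √(2DS/H); rearrange for the unknown.
From Q* = √(2DS/H): S = Q*²H / (2D) = 2,984² × 3.12 / (2 × 44,650) = 311.1005.

S ≈ £311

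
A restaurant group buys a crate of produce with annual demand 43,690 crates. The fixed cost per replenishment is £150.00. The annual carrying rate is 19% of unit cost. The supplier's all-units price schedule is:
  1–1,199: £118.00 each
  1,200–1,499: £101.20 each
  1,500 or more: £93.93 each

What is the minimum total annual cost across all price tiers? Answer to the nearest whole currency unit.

TC* ≈ £4,121,556

Holding cost per unit per year at price C is H = 0.19·C.
Candidates are each tier's EOQ (if it falls in that tier) and each price-break quantity.
EOQ at £118.00 = 764.6 (feasible in tier 1): TC = 43,690×£118.00 + (43,690/764.6)×150 + (764.6/2)×0.19×£118.00 = £5,172,562.31.
EOQ at £101.20 = 825.6 < 1200, so use break Q=1200: TC = 43,690×£101.20 + (43,690/1200.0)×150 + (1200.0/2)×0.19×£101.20 = £4,438,426.05.
EOQ at £93.93 = 857.0 < 1500, so use break Q=1500: TC = 43,690×£93.93 + (43,690/1500.0)×150 + (1500.0/2)×0.19×£93.93 = £4,121,555.73.
Lowest total cost among the candidates is at Q = 1500.0.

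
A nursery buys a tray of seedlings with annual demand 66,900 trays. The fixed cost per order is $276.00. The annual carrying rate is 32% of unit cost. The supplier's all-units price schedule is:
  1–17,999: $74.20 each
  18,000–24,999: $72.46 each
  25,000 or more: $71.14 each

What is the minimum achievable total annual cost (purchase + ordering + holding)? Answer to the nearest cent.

Holding cost per unit per year at price C is H = 0.32·C.
Evaluate total cost at each tier's feasible EOQ or, if the EOQ is below the tier, at the tier's minimum quantity.
EOQ at $74.20 = 1247.1 (feasible in tier 1): TC = 66,900×$74.20 + (66,900/1247.1)×276 + (1247.1/2)×0.32×$74.20 = $4,993,591.44.
EOQ at $72.46 = 1262.0 < 18000, so use break Q=18000: TC = 66,900×$72.46 + (66,900/18000.0)×276 + (18000.0/2)×0.32×$72.46 = $5,057,284.60.
EOQ at $71.14 = 1273.7 < 25000, so use break Q=25000: TC = 66,900×$71.14 + (66,900/25000.0)×276 + (25000.0/2)×0.32×$71.14 = $5,044,564.58.
Lowest total cost among the candidates is at Q = 1247.1.

TC* ≈ $4,993,591.44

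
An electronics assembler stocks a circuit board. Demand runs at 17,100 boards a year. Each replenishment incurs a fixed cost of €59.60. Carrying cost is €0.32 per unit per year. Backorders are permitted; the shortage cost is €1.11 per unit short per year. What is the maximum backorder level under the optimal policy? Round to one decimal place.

S* ≈ 641.0 boards

With planned backorders, Q* = √(2DS/H) · √((H+B)/B).
√(2DS/H) = √(2 × 17,100 × 59.6 / 0.32) = 2523.836.
√((H+B)/B) = √((0.32+1.11)/1.11) = 1.1350.
Q* ≈ 2864.625.
S* = Q* · H/(H+B) = 2864.625 × 0.32/1.43 ≈ 641.035.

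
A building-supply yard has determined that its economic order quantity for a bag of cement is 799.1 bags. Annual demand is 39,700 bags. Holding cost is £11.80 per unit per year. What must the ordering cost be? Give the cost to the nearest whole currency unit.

S ≈ £95

Invert the EOQ relation Q*² = 2DS/H.
From Q* = √(2DS/H): S = Q*²H / (2D) = 799.1² × 11.8 / (2 × 39,700) = 94.8995.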